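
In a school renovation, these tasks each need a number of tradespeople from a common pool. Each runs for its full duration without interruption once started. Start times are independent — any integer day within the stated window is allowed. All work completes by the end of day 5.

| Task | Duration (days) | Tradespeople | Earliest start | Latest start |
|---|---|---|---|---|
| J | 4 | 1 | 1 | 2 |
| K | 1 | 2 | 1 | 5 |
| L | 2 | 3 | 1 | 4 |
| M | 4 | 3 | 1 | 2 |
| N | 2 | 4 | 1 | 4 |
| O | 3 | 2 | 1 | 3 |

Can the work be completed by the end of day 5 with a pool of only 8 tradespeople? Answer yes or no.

The minimum achievable peak is 9; 8 < 9, so no feasible schedule stays within the cap.

no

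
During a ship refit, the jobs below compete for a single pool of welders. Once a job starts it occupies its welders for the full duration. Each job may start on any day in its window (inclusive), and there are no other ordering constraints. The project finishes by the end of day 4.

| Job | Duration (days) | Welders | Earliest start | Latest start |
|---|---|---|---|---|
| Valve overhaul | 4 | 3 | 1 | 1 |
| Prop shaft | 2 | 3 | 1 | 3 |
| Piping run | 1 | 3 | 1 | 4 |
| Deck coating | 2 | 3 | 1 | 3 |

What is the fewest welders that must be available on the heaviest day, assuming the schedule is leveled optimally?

Early-start (Valve overhaul@1, Prop shaft@1, Piping run@1, Deck coating@1) gives peak 12: d1:12  d2:9  d3:3  d4:3.
Shift Deck coating→2.
Schedule Valve overhaul@1, Prop shaft@1, Piping run@1, Deck coating@2: d1:9  d2:9  d3:6  d4:3 — peak 9.

9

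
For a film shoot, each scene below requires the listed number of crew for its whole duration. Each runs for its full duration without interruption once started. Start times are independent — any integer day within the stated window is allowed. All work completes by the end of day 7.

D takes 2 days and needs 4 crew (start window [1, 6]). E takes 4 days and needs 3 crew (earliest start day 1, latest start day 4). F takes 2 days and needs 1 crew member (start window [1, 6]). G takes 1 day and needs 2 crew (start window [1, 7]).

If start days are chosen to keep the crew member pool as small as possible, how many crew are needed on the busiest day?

Early-start (D@1, E@1, F@1, G@1) gives peak 10: d1:10  d2:8  d3:3  d4:3  d5:0  d6:0  d7:0.
Shift E→3, F→3, G→7.
Schedule D@1, E@3, F@3, G@7: d1:4  d2:4  d3:4  d4:4  d5:3  d6:3  d7:2 — peak 4.
Total crew member-days = 24 over 7 days ⇒ peak ≥ ⌈24/7⌉ = 4, so 4 is optimal.

4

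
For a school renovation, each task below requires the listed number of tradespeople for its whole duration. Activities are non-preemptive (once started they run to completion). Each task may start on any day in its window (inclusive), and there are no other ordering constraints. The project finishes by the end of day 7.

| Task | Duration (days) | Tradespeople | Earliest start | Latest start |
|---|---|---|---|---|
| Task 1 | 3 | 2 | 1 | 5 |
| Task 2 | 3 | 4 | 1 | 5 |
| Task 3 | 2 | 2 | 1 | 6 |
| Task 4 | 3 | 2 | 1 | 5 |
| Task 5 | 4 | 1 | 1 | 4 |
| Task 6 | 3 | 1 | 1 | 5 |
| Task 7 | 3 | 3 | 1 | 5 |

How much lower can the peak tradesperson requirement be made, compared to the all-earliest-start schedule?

Early-start peak: d1:15  d2:15  d3:13  d4:1  d5:0  d6:0  d7:0 ⇒ 15.
Leveled (Task 1@1, Task 2@1, Task 3@1, Task 4@3, Task 5@4, Task 6@4, Task 7@4): d1:8  d2:8  d3:8  d4:7  d5:7  d6:5  d7:1 ⇒ 8.
Reduction 15 − 8 = 7.

7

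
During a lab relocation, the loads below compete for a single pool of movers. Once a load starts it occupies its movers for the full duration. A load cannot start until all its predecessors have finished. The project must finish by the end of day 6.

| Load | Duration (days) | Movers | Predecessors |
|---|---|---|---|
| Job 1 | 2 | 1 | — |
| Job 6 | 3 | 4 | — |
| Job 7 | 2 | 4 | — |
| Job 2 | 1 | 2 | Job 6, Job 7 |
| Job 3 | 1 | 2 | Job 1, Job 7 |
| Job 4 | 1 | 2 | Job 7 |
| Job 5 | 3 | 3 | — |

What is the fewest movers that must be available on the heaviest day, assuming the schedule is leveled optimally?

7

Early-start (Job 1@1, Job 6@1, Job 7@1, Job 2@4, Job 3@3, Job 4@3, Job 5@1) gives peak 12: d1:12  d2:12  d3:11  d4:2  d5:0  d6:0.
Shift Job 7→4, Job 2→6, Job 3→6, Job 4→6, Job 5→3.
Schedule Job 1@1, Job 6@1, Job 7@4, Job 2@6, Job 3@6, Job 4@6, Job 5@3: d1:5  d2:5  d3:7  d4:7  d5:7  d6:6 — peak 7.
Total mover-days = 37 over 6 days ⇒ peak ≥ ⌈37/6⌉ = 7, so 7 is optimal.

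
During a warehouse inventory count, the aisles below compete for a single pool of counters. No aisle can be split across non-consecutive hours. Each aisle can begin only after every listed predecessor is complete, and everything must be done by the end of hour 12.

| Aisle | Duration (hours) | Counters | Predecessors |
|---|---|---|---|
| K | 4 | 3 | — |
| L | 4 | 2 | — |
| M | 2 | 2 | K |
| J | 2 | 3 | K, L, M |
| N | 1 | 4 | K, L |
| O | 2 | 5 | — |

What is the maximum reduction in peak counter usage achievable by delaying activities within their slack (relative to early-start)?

5

Early-start peak: h1:10  h2:10  h3:5  h4:5  h5:6  h6:2  h7:3  h8:3  h9:0  h10:0  h11:0  h12:0 ⇒ 10.
Leveled (K@1, L@1, M@5, J@7, N@9, O@10): h1:5  h2:5  h3:5  h4:5  h5:2  h6:2  h7:3  h8:3  h9:4  h10:5  h11:5  h12:0 ⇒ 5.
Reduction 10 − 5 = 5.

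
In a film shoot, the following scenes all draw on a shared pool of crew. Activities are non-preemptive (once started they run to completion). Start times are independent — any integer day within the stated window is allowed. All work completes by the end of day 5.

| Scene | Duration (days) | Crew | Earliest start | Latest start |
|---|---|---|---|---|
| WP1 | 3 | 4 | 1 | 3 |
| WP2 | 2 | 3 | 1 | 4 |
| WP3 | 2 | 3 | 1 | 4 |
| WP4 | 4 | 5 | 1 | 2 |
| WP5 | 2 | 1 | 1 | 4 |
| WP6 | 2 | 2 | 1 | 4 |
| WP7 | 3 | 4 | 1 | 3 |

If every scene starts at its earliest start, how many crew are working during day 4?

At early start, day 4 has: WP4.
Demand: 5 = 5.

5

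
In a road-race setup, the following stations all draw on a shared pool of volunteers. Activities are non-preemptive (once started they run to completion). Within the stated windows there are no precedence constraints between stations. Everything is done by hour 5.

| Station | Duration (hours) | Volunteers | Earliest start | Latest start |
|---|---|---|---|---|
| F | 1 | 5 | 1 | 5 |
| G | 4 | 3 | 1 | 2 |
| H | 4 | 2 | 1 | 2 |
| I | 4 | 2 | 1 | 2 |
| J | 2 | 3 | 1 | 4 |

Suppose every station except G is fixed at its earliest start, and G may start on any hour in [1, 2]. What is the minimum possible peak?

G@1: h1:15  h2:10  h3:7  h4:7  h5:0 → peak 15
G@2: h1:12  h2:10  h3:7  h4:7  h5:3 → peak 12
Best is G@2, peak 12.

12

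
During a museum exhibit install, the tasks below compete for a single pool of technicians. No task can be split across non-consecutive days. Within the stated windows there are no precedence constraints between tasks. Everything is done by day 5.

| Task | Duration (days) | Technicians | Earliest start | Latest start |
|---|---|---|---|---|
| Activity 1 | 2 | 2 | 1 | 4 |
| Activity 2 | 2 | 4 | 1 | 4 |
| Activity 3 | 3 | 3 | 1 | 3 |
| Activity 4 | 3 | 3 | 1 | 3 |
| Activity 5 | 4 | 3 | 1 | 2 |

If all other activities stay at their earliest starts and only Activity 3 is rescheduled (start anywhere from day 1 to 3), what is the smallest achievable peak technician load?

Activity 3@1: d1:15  d2:15  d3:9  d4:3  d5:0 → peak 15
Activity 3@2: d1:12  d2:15  d3:9  d4:6  d5:0 → peak 15
Activity 3@3: d1:12  d2:12  d3:9  d4:6  d5:3 → peak 12
Best is Activity 3@3, peak 12.

12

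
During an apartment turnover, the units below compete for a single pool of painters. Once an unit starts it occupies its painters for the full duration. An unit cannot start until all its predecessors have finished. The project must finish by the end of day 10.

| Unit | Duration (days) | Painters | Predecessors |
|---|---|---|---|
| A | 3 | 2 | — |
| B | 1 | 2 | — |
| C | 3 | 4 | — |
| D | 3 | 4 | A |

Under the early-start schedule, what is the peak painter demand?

8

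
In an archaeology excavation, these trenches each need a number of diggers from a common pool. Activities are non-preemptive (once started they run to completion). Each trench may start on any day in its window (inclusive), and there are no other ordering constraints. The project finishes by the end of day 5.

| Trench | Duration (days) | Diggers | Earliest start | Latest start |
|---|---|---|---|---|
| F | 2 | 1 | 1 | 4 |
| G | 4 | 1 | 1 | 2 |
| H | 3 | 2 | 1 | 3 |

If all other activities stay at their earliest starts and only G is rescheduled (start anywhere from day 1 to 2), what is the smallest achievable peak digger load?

G@1: d1:4  d2:4  d3:3  d4:1  d5:0 → peak 4
G@2: d1:3  d2:4  d3:3  d4:1  d5:1 → peak 4
Best is G@1, peak 4.

4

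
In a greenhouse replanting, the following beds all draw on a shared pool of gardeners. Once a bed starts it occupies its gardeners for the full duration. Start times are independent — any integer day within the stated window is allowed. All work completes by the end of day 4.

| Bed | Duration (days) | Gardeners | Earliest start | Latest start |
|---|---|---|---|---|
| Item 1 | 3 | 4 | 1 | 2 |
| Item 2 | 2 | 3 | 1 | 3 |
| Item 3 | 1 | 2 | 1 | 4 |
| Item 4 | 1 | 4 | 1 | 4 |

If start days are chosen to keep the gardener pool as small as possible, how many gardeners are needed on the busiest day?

7

Early-start (Item 1@1, Item 2@1, Item 3@1, Item 4@1) gives peak 13: d1:13  d2:7  d3:4  d4:0.
Shift Item 3→3, Item 4→4.
Schedule Item 1@1, Item 2@1, Item 3@3, Item 4@4: d1:7  d2:7  d3:6  d4:4 — peak 7.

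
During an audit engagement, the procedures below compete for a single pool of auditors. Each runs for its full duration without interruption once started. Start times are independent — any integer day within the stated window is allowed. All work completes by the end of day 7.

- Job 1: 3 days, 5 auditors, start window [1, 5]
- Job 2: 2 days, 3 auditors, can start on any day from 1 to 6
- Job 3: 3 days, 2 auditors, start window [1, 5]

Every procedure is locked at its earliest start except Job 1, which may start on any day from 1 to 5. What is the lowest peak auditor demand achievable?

Job 1@1: d1:10  d2:10  d3:7  d4:0  d5:0  d6:0  d7:0 → peak 10
Job 1@2: d1:5  d2:10  d3:7  d4:5  d5:0  d6:0  d7:0 → peak 10
Job 1@3: d1:5  d2:5  d3:7  d4:5  d5:5  d6:0  d7:0 → peak 7
Job 1@4: d1:5  d2:5  d3:2  d4:5  d5:5  d6:5  d7:0 → peak 5
Job 1@5: d1:5  d2:5  d3:2  d4:0  d5:5  d6:5  d7:5 → peak 5
Best is Job 1@4, peak 5.

5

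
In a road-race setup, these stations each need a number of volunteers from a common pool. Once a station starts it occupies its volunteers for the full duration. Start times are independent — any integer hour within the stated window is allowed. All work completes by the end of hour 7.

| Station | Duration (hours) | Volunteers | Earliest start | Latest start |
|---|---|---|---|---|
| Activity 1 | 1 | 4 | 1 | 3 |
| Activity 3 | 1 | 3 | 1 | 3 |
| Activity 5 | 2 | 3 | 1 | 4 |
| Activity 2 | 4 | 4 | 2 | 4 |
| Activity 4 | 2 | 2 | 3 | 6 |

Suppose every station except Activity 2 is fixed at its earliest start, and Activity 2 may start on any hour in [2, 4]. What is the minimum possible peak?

10

Activity 2@2: h1:10  h2:7  h3:6  h4:6  h5:4  h6:0  h7:0 → peak 10
Activity 2@3: h1:10  h2:3  h3:6  h4:6  h5:4  h6:4  h7:0 → peak 10
Activity 2@4: h1:10  h2:3  h3:2  h4:6  h5:4  h6:4  h7:4 → peak 10
Best is Activity 2@2, peak 10.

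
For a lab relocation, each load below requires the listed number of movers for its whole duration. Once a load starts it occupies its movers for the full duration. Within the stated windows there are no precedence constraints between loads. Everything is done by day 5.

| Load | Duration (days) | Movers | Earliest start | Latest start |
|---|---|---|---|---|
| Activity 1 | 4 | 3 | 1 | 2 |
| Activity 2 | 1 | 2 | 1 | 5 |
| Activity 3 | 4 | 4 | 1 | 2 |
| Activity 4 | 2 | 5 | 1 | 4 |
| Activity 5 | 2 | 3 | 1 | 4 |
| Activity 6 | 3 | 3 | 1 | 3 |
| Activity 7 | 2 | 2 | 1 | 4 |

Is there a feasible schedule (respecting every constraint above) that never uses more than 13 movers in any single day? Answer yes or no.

no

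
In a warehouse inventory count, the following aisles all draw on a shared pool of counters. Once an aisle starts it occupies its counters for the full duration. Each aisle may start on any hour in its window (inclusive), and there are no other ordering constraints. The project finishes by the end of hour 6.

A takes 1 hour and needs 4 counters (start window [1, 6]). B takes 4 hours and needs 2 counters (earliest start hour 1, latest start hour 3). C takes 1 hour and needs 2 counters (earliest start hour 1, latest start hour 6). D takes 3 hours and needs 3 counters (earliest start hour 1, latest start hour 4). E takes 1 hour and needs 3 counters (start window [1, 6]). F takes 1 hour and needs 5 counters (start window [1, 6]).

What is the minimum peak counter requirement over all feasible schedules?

6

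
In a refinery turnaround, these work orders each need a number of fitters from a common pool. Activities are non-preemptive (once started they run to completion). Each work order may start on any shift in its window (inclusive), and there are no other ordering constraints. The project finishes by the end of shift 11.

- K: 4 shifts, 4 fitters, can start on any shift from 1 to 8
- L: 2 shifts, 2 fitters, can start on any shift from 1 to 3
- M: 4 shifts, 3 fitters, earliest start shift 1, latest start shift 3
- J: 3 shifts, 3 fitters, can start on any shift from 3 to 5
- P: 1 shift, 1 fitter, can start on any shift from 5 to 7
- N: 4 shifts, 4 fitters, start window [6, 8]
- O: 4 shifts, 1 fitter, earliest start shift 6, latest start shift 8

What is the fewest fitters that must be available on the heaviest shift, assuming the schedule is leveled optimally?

Early-start (K@1, L@1, M@1, J@3, P@5, N@6, O@6) gives peak 10: s1:9  s2:9  s3:10  s4:10  s5:4  s6:5  s7:5  s8:5  s9:5  s10:0  s11:0.
Shift M→3, J→5, N→7, O→8.
Schedule K@1, L@1, M@3, J@5, P@5, N@7, O@8: s1:6  s2:6  s3:7  s4:7  s5:7  s6:6  s7:7  s8:5  s9:5  s10:5  s11:1 — peak 7.

7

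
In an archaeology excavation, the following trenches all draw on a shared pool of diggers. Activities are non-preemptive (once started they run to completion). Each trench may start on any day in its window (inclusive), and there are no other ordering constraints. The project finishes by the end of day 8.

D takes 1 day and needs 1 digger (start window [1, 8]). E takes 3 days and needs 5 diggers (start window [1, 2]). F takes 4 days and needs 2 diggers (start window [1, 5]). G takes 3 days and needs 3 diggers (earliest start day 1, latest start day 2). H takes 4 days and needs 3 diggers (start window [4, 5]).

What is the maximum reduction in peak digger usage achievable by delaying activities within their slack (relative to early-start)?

Early-start peak: d1:11  d2:10  d3:10  d4:5  d5:3  d6:3  d7:3  d8:0 ⇒ 11.
Leveled (D@1, E@1, F@4, G@2, H@4): d1:6  d2:8  d3:8  d4:8  d5:5  d6:5  d7:5  d8:0 ⇒ 8.
Reduction 11 − 8 = 3.

3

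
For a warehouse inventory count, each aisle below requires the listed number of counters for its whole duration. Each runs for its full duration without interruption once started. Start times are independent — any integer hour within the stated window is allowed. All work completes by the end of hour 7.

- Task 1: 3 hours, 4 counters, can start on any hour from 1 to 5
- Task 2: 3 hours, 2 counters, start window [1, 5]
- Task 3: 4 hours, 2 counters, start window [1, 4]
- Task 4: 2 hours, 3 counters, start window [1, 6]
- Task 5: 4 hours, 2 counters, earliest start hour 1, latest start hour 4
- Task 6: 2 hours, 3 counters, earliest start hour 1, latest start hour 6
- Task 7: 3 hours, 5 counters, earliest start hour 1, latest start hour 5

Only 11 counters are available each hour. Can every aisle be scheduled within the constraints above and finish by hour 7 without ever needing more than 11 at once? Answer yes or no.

yes

Schedule Task 1@1, Task 2@1, Task 3@4, Task 4@1, Task 5@4, Task 6@3, Task 7@5: h1:9  h2:9  h3:9  h4:7  h5:9  h6:9  h7:9 — peak 9 ≤ 11.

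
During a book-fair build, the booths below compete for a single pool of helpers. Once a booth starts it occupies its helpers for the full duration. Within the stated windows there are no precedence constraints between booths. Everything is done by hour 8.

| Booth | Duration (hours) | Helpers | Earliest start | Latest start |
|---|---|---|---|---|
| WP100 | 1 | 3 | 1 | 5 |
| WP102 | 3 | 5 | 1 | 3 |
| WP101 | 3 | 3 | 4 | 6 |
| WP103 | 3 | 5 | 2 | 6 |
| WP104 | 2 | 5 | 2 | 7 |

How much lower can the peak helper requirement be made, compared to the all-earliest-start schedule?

7

Early-start peak: h1:8  h2:15  h3:15  h4:8  h5:3  h6:3  h7:0  h8:0 ⇒ 15.
Leveled (WP100@1, WP102@1, WP101@4, WP103@4, WP104@7): h1:8  h2:5  h3:5  h4:8  h5:8  h6:8  h7:5  h8:5 ⇒ 8.
Reduction 15 − 8 = 7.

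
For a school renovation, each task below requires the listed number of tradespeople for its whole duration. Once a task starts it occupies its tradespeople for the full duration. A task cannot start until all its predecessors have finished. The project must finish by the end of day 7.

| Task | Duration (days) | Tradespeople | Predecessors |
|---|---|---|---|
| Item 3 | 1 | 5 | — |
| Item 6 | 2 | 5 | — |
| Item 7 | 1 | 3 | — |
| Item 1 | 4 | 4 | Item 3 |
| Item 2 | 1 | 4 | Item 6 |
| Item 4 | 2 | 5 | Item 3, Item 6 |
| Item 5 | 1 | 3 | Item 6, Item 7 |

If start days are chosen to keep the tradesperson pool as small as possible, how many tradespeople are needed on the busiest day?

9

Early-start (Item 3@1, Item 6@1, Item 7@1, Item 1@2, Item 2@3, Item 4@3, Item 5@3) gives peak 16: d1:13  d2:9  d3:16  d4:9  d5:4  d6:0  d7:0.
Shift Item 6→2, Item 2→4, Item 4→5, Item 5→6.
Schedule Item 3@1, Item 6@2, Item 7@1, Item 1@2, Item 2@4, Item 4@5, Item 5@6: d1:8  d2:9  d3:9  d4:8  d5:9  d6:8  d7:0 — peak 9.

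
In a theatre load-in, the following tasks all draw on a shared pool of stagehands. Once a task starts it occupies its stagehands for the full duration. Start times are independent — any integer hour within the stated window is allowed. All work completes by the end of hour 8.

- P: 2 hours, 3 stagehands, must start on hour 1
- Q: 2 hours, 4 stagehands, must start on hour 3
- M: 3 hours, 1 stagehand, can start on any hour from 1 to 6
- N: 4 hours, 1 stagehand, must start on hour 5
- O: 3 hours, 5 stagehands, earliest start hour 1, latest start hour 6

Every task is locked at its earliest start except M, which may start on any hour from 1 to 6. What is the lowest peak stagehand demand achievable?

M@1: h1:9  h2:9  h3:10  h4:4  h5:1  h6:1  h7:1  h8:1 → peak 10
M@2: h1:8  h2:9  h3:10  h4:5  h5:1  h6:1  h7:1  h8:1 → peak 10
M@3: h1:8  h2:8  h3:10  h4:5  h5:2  h6:1  h7:1  h8:1 → peak 10
M@4: h1:8  h2:8  h3:9  h4:5  h5:2  h6:2  h7:1  h8:1 → peak 9
M@5: h1:8  h2:8  h3:9  h4:4  h5:2  h6:2  h7:2  h8:1 → peak 9
M@6: h1:8  h2:8  h3:9  h4:4  h5:1  h6:2  h7:2  h8:2 → peak 9
Best is M@4, peak 9.

9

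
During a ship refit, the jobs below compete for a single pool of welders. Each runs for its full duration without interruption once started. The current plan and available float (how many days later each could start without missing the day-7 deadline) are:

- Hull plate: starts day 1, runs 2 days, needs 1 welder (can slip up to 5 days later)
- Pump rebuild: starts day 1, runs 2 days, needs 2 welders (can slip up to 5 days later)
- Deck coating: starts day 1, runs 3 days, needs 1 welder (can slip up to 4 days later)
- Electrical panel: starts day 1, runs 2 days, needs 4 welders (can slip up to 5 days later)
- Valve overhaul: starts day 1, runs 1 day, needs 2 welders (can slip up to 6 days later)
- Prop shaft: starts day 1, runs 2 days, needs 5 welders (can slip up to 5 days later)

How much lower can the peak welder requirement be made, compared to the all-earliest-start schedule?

Early-start peak: d1:15  d2:13  d3:1  d4:0  d5:0  d6:0  d7:0 ⇒ 15.
Leveled (Hull plate@1, Pump rebuild@1, Deck coating@1, Electrical panel@3, Valve overhaul@5, Prop shaft@6): d1:4  d2:4  d3:5  d4:4  d5:2  d6:5  d7:5 ⇒ 5.
Reduction 15 − 5 = 10.

10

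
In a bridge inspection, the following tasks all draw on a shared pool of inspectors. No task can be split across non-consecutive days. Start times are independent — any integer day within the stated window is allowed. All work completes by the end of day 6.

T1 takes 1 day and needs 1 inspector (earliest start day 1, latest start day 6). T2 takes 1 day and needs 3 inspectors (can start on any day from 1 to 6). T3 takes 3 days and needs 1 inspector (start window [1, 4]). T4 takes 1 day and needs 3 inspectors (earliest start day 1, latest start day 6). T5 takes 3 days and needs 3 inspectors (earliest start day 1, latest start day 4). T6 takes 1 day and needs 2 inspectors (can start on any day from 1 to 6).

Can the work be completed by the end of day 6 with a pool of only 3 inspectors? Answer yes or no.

Total inspector-days = 21; over 6 days the average is 21/6 > 3, so some day must exceed 3.

no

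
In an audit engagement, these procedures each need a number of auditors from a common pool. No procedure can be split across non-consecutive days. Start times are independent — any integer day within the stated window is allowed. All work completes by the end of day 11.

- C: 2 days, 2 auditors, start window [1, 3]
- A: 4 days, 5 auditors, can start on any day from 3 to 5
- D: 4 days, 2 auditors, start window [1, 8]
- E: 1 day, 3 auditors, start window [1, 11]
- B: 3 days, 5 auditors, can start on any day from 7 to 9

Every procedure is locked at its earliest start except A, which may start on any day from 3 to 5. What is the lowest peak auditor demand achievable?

A@3: d1:7  d2:4  d3:7  d4:7  d5:5  d6:5  d7:5  d8:5  d9:5  d10:0  d11:0 → peak 7
A@4: d1:7  d2:4  d3:2  d4:7  d5:5  d6:5  d7:10  d8:5  d9:5  d10:0  d11:0 → peak 10
A@5: d1:7  d2:4  d3:2  d4:2  d5:5  d6:5  d7:10  d8:10  d9:5  d10:0  d11:0 → peak 10
Best is A@3, peak 7.

7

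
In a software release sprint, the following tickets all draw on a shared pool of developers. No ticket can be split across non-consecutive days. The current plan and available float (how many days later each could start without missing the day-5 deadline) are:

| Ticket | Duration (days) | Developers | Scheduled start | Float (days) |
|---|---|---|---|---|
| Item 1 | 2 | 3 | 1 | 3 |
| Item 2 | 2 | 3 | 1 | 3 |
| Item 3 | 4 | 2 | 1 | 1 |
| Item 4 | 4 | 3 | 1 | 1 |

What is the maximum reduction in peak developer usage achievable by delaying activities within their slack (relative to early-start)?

3

Early-start peak: d1:11  d2:11  d3:5  d4:5  d5:0 ⇒ 11.
Leveled (Item 1@1, Item 2@3, Item 3@1, Item 4@1): d1:8  d2:8  d3:8  d4:8  d5:0 ⇒ 8.
Reduction 11 − 8 = 3.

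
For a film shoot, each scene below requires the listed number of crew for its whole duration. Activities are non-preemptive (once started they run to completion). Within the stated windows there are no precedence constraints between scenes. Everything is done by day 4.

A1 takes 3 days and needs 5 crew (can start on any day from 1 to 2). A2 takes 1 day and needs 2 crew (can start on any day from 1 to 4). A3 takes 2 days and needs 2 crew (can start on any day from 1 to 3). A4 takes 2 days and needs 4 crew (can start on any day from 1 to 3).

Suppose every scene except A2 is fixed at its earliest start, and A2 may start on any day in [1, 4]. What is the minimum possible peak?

11

A2@1: d1:13  d2:11  d3:5  d4:0 → peak 13
A2@2: d1:11  d2:13  d3:5  d4:0 → peak 13
A2@3: d1:11  d2:11  d3:7  d4:0 → peak 11
A2@4: d1:11  d2:11  d3:5  d4:2 → peak 11
Best is A2@3, peak 11.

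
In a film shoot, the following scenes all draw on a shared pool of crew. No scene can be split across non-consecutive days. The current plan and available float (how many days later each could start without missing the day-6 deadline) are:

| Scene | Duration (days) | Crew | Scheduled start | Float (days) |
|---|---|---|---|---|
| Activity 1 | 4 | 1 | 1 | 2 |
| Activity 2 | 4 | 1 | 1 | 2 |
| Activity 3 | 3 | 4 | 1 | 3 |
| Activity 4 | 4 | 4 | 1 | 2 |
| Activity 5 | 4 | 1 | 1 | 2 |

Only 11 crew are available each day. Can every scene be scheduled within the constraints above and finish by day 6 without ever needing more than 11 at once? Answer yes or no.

yes

Schedule Activity 1@1, Activity 2@1, Activity 3@1, Activity 4@1, Activity 5@1: d1:11  d2:11  d3:11  d4:7  d5:0  d6:0 — peak 11 ≤ 11.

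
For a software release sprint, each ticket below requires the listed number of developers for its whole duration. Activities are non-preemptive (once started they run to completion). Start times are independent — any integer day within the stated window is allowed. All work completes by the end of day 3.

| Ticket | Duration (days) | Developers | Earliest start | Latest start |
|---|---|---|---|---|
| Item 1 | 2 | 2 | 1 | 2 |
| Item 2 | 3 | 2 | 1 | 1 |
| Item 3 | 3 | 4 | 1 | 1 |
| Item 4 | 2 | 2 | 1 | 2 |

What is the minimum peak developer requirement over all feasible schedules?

Schedule Item 1@1, Item 2@1, Item 3@1, Item 4@1: d1:10  d2:10  d3:6 — peak 10.
No arrangement of the 4 feasible schedules does better.

10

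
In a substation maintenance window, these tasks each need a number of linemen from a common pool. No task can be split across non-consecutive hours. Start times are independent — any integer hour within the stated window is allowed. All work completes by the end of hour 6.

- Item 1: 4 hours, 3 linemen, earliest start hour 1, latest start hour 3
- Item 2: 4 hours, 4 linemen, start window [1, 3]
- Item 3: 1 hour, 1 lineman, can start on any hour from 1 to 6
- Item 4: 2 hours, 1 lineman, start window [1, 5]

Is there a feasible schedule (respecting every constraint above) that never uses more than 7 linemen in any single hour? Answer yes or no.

yes

Schedule Item 1@1, Item 2@1, Item 3@5, Item 4@5: h1:7  h2:7  h3:7  h4:7  h5:2  h6:1 — peak 7 ≤ 7.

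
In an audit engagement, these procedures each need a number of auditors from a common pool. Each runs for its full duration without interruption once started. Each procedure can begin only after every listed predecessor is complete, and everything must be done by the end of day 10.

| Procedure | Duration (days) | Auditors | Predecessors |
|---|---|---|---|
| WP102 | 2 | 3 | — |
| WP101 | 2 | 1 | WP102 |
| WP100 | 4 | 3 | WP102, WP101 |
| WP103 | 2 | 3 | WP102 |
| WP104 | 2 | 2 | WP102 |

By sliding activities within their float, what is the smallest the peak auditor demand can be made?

Early-start (WP102@1, WP101@3, WP100@5, WP103@3, WP104@3) gives peak 6: d1:3  d2:3  d3:6  d4:6  d5:3  d6:3  d7:3  d8:3  d9:0  d10:0.
Shift WP103→9.
Schedule WP102@1, WP101@3, WP100@5, WP103@9, WP104@3: d1:3  d2:3  d3:3  d4:3  d5:3  d6:3  d7:3  d8:3  d9:3  d10:3 — peak 3.
Total auditor-days = 30 over 10 days ⇒ peak ≥ ⌈30/10⌉ = 3, so 3 is optimal.

3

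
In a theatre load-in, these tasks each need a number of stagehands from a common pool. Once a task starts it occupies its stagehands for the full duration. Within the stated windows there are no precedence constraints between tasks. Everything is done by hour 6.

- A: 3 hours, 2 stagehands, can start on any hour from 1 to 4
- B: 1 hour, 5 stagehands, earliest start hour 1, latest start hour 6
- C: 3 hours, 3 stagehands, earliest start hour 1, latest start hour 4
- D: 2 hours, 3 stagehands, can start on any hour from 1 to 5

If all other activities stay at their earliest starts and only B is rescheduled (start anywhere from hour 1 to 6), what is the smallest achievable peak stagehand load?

B@1: h1:13  h2:8  h3:5  h4:0  h5:0  h6:0 → peak 13
B@2: h1:8  h2:13  h3:5  h4:0  h5:0  h6:0 → peak 13
B@3: h1:8  h2:8  h3:10  h4:0  h5:0  h6:0 → peak 10
B@4: h1:8  h2:8  h3:5  h4:5  h5:0  h6:0 → peak 8
B@5: h1:8  h2:8  h3:5  h4:0  h5:5  h6:0 → peak 8
B@6: h1:8  h2:8  h3:5  h4:0  h5:0  h6:5 → peak 8
Best is B@4, peak 8.

8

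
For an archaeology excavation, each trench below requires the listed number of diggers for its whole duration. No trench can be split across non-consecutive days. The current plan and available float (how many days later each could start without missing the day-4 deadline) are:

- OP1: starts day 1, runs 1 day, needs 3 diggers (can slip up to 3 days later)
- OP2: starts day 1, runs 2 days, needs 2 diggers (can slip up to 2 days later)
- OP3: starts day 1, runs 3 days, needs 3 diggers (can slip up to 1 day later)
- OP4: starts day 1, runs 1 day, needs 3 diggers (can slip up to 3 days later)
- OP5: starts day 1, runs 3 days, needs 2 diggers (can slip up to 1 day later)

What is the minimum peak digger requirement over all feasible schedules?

7

Early-start (OP1@1, OP2@1, OP3@1, OP4@1, OP5@1) gives peak 13: d1:13  d2:7  d3:5  d4:0.
Shift OP3→2, OP4→4.
Schedule OP1@1, OP2@1, OP3@2, OP4@4, OP5@1: d1:7  d2:7  d3:5  d4:6 — peak 7.
Total digger-days = 25 over 4 days ⇒ peak ≥ ⌈25/4⌉ = 7, so 7 is optimal.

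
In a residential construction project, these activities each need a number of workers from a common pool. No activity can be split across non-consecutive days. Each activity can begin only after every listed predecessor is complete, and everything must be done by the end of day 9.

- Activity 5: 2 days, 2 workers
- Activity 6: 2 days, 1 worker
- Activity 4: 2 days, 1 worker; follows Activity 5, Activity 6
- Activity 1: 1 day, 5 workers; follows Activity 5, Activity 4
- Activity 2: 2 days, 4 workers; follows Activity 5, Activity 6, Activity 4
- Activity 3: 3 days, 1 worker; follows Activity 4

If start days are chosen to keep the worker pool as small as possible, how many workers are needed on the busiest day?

5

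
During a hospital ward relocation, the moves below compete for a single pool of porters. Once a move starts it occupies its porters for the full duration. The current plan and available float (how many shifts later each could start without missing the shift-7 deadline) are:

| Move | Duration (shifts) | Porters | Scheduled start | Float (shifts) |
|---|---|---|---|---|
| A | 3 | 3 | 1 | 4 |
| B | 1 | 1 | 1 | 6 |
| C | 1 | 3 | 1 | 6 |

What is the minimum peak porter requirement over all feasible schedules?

3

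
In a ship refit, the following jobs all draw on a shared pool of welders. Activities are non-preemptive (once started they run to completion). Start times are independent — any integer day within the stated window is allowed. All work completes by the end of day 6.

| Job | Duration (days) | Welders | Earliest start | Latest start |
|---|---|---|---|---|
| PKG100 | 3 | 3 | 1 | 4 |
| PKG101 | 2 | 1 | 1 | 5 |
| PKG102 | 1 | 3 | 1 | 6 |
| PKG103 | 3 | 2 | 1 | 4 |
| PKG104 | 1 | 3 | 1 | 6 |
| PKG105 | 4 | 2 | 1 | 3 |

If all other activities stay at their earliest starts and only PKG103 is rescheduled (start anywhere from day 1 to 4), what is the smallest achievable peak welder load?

12

PKG103@1: d1:14  d2:8  d3:7  d4:2  d5:0  d6:0 → peak 14
PKG103@2: d1:12  d2:8  d3:7  d4:4  d5:0  d6:0 → peak 12
PKG103@3: d1:12  d2:6  d3:7  d4:4  d5:2  d6:0 → peak 12
PKG103@4: d1:12  d2:6  d3:5  d4:4  d5:2  d6:2 → peak 12
Best is PKG103@2, peak 12.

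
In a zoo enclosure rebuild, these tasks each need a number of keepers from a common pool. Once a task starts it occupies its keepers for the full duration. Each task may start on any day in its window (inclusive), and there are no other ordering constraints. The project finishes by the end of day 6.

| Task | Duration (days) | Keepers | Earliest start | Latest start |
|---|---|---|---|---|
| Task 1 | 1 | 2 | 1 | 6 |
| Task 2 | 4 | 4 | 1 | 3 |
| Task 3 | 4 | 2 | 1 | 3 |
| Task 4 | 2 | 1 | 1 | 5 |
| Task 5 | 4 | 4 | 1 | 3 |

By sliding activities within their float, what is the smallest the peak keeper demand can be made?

Early-start (Task 1@1, Task 2@1, Task 3@1, Task 4@1, Task 5@1) gives peak 13: d1:13  d2:11  d3:10  d4:10  d5:0  d6:0.
Shift Task 5→3.
Schedule Task 1@1, Task 2@1, Task 3@1, Task 4@1, Task 5@3: d1:9  d2:7  d3:10  d4:10  d5:4  d6:4 — peak 10.

10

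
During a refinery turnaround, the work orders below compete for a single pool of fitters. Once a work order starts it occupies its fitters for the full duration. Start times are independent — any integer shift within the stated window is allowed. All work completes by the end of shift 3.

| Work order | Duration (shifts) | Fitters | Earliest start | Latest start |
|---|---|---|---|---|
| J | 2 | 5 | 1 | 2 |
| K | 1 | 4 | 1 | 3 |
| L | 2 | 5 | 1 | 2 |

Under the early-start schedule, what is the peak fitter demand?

14

Early-start schedule: J@1, K@1, L@1.
Load per shift: shift 1: 14, shift 2: 10, shift 3: 0.
Peak is 14.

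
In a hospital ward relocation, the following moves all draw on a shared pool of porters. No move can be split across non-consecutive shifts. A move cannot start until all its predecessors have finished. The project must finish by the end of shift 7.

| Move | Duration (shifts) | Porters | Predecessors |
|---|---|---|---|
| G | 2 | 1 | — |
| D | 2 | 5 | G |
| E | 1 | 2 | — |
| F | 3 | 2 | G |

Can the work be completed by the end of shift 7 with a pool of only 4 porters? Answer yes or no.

no

The minimum achievable peak is 5; 4 < 5, so no feasible schedule stays within the cap.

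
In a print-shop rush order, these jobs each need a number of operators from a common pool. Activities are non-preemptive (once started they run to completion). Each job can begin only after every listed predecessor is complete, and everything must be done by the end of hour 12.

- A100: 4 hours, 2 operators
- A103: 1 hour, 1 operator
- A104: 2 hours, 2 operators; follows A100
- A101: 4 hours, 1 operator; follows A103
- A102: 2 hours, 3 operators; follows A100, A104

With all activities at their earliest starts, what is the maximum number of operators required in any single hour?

Early-start schedule: A100@1, A103@1, A104@5, A101@2, A102@7.
Load per hour: hour 1: 3, hour 2: 3, hour 3: 3, hour 4: 3, hour 5: 3, hour 6: 2, hour 7: 3, hour 8: 3, hour 9: 0, hour 10: 0, hour 11: 0, hour 12: 0.
Peak is 3.

3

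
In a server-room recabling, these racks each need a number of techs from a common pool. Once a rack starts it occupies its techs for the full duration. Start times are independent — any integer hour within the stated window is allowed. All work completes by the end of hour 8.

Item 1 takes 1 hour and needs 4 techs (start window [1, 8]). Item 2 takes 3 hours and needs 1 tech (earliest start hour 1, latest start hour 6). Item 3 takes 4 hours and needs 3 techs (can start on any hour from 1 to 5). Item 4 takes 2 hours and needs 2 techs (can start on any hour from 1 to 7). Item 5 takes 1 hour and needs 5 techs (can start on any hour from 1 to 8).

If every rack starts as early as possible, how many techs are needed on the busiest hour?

15

Early-start schedule: Item 1@1, Item 2@1, Item 3@1, Item 4@1, Item 5@1.
Load per hour: hour 1: 15, hour 2: 6, hour 3: 4, hour 4: 3, hour 5: 0, hour 6: 0, hour 7: 0, hour 8: 0.
Peak is 15.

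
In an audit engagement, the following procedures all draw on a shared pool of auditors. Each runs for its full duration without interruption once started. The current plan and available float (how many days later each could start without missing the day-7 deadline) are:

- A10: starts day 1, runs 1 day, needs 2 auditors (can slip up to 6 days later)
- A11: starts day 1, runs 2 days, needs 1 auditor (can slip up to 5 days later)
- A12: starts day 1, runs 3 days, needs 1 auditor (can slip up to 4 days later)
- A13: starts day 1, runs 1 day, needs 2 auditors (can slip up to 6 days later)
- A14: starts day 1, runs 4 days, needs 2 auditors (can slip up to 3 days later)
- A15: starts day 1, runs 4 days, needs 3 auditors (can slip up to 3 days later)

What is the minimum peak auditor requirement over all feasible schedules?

Early-start (A10@1, A11@1, A12@1, A13@1, A14@1, A15@1) gives peak 11: d1:11  d2:7  d3:6  d4:5  d5:0  d6:0  d7:0.
Shift A13→2, A14→3, A15→4.
Schedule A10@1, A11@1, A12@1, A13@2, A14@3, A15@4: d1:4  d2:4  d3:3  d4:5  d5:5  d6:5  d7:3 — peak 5.
Total auditor-days = 29 over 7 days ⇒ peak ≥ ⌈29/7⌉ = 5, so 5 is optimal.

5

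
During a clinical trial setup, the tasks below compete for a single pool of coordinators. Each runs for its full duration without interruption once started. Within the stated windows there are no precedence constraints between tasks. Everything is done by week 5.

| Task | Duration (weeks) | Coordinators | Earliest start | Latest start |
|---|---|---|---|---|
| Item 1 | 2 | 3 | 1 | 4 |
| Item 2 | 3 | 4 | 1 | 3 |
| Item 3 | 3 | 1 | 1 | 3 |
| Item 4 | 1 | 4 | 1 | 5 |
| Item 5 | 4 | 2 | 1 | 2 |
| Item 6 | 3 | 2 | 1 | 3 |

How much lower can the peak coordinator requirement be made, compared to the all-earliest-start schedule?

7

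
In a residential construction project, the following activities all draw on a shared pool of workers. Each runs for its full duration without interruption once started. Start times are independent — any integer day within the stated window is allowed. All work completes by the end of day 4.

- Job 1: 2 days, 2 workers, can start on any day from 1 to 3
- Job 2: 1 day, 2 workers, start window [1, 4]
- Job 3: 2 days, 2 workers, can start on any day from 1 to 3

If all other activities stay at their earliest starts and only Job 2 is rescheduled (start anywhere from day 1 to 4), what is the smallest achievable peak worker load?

Job 2@1: d1:6  d2:4  d3:0  d4:0 → peak 6
Job 2@2: d1:4  d2:6  d3:0  d4:0 → peak 6
Job 2@3: d1:4  d2:4  d3:2  d4:0 → peak 4
Job 2@4: d1:4  d2:4  d3:0  d4:2 → peak 4
Best is Job 2@3, peak 4.

4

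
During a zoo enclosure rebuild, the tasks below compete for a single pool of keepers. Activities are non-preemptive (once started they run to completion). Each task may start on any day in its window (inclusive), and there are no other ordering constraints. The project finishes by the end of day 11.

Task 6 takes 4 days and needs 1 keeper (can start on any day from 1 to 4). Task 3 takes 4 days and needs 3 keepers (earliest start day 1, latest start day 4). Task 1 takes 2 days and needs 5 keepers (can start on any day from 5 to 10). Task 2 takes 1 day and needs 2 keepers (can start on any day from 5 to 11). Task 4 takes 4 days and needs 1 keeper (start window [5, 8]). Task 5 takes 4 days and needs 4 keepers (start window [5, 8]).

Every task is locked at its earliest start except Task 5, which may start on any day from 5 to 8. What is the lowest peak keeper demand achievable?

8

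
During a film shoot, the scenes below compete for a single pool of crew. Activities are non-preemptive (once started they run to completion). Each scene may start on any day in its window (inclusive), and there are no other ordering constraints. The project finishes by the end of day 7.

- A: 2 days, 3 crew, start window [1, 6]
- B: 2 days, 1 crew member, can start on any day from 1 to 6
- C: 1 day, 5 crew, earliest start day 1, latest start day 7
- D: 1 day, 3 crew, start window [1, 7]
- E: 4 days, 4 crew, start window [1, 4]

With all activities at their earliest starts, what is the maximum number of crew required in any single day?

16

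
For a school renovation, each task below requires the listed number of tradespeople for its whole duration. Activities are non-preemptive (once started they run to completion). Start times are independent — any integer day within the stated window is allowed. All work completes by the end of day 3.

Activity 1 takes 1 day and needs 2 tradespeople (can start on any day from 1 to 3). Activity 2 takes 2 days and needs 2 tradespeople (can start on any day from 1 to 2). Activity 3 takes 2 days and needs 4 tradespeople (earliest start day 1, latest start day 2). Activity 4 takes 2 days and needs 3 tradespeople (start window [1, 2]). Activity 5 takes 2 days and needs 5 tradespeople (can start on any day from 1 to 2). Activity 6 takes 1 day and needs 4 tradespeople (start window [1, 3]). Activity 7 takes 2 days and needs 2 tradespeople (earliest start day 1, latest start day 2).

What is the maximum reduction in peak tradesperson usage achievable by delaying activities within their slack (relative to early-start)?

Early-start peak: d1:22  d2:16  d3:0 ⇒ 22.
Leveled (Activity 1@1, Activity 2@1, Activity 3@1, Activity 4@1, Activity 5@1, Activity 6@3, Activity 7@2): d1:16  d2:16  d3:6 ⇒ 16.
Reduction 22 − 16 = 6.

6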